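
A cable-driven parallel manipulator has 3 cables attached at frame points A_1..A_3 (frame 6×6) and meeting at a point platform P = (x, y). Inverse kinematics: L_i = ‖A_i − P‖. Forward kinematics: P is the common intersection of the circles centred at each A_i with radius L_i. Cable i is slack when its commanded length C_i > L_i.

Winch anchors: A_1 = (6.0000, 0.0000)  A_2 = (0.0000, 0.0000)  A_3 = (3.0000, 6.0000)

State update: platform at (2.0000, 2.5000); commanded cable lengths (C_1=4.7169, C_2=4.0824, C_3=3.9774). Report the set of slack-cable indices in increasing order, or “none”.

2, 3

i=1: geometric 4.7170 vs commanded 4.7169 ⇒ taut
i=2: geometric 3.2016 vs commanded 4.0824 ⇒ slack
i=3: geometric 3.6401 vs commanded 3.9774 ⇒ slack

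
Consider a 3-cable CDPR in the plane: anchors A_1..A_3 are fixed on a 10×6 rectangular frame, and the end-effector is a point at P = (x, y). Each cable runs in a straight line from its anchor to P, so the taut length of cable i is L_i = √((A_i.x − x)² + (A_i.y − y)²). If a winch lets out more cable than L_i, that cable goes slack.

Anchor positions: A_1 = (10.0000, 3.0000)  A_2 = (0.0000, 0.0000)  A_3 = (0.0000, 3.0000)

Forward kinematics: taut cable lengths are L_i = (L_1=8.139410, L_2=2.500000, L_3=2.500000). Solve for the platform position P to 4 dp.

expand ‖A_i−P‖²=L_i² and subtract eq 1 (c_i ≔ ‖A_i‖²−L_i²)
c_1 = 100.0000+9.0000−66.2500 = 42.7500
eq1−eq2 → [20.0000  6.0000]·P = 49.0000
eq1−eq3 → [20.0000  0.0000]·P = 40.0000
2×2 solve → P = (2.0000, 1.5000)

(2.0000, 1.5000)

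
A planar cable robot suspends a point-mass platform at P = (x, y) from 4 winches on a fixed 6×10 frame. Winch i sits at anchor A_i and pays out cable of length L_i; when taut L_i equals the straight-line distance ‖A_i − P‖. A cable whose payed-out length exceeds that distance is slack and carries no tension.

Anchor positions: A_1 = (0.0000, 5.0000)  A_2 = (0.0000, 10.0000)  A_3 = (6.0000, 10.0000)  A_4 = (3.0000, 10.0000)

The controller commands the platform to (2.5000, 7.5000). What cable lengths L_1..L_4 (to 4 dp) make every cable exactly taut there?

cable 1: Δx=-2.5000, Δy=-2.5000; L_1 = √(Δx²+Δy²) = 3.5355
cable 2: Δx=-2.5000, Δy=2.5000; L_2 = √(Δx²+Δy²) = 3.5355
cable 3: Δx=3.5000, Δy=2.5000; L_3 = √(Δx²+Δy²) = 4.3012
cable 4: Δx=0.5000, Δy=2.5000; L_4 = √(Δx²+Δy²) = 2.5495

(3.5355, 3.5355, 4.3012, 2.5495)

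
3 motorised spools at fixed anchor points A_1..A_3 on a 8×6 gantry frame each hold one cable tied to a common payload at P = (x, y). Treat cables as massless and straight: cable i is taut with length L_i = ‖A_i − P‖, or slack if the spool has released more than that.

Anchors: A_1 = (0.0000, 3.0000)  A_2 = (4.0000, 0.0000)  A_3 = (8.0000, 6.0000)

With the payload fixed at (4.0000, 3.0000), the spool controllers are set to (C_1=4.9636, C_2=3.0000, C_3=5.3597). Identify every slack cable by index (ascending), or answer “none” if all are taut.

1, 3

cable 1: √((-4.0000)²+(0.0000)²)=4.0000, C_1=4.9636: slack
cable 2: √((0.0000)²+(-3.0000)²)=3.0000, C_2=3.0000: taut
cable 3: √((4.0000)²+(3.0000)²)=5.0000, C_3=5.3597: slack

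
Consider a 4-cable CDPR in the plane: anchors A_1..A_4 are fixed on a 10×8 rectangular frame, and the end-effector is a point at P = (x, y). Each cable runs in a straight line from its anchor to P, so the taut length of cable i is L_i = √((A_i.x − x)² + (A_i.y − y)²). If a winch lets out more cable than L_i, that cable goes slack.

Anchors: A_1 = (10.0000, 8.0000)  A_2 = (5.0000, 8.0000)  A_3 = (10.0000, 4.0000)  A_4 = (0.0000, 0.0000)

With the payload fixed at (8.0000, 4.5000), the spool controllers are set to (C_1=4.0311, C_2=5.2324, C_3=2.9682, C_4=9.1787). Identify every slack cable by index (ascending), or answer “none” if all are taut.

2, 3

cable 1: √((2.0000)²+(3.5000)²)=4.0311, C_1=4.0311: taut
cable 2: √((-3.0000)²+(3.5000)²)=4.6098, C_2=5.2324: slack
cable 3: √((2.0000)²+(-0.5000)²)=2.0616, C_3=2.9682: slack
cable 4: √((-8.0000)²+(-4.5000)²)=9.1788, C_4=9.1787: taut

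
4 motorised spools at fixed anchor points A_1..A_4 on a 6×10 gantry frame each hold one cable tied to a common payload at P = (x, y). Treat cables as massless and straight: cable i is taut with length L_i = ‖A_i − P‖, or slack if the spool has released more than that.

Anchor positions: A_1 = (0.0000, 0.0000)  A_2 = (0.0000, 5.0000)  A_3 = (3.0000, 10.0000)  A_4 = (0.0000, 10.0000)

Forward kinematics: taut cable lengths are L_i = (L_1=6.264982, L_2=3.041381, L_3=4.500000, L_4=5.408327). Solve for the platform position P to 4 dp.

expand ‖A_i−P‖²=L_i² and subtract eq 1 (k_i ≔ ‖A_i‖²−L_i²)
k_1 = 0.0000+0.0000−39.2500 = -39.2500
eq1−eq2 → [0.0000  -10.0000]·P = -55.0000
eq1−eq3 → [-6.0000  -20.0000]·P = -128.0000
eq1−eq4 → [0.0000  -20.0000]·P = -110.0000
2×2 solve → P = (3.0000, 5.5000)
check cable 4: ‖A_4−P‖² = 29.2500 ≈ L_4² = 29.2500 ✓

(3.0000, 5.5000)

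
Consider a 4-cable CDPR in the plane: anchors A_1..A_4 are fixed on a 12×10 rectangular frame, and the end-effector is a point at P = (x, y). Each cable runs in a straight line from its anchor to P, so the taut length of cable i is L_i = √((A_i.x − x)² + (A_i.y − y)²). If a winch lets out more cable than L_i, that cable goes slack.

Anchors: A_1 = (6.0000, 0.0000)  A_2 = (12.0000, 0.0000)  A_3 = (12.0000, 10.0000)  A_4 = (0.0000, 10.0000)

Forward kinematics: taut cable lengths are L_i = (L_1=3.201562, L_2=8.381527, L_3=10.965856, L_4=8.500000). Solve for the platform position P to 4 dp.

(4.0000, 2.5000)

circle eqns → linear via eq_j − eq_1; set c_j = A_j·A_j − L_j²
c_1 = 36.0000+0.0000−10.2500 = 25.7500
-12.0000·x + 0.0000·y = c_1−c_2 = -48.0000
-12.0000·x − 20.0000·y = c_1−c_3 = -98.0000
12.0000·x − 20.0000·y = c_1−c_4 = -2.0000
solve first two rows → x=4.0000, y=2.5000
check cable 4: ‖A_4−P‖² = 72.2500 ≈ L_4² = 72.2500 ✓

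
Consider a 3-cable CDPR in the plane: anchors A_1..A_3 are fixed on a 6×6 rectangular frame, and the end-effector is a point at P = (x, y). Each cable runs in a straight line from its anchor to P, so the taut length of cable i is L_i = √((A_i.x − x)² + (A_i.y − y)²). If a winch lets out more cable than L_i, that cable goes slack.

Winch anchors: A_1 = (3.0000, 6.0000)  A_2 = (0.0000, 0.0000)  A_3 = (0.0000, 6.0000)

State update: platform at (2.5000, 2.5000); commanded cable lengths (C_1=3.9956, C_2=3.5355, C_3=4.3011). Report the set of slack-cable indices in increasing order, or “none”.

cable 1: L_1 = ‖A_1−P‖ = 3.5355;  C_1 = 3.9956 → slack
cable 2: L_2 = ‖A_2−P‖ = 3.5355;  C_2 = 3.5355 → taut
cable 3: L_3 = ‖A_3−P‖ = 4.3012;  C_3 = 4.3011 → taut

1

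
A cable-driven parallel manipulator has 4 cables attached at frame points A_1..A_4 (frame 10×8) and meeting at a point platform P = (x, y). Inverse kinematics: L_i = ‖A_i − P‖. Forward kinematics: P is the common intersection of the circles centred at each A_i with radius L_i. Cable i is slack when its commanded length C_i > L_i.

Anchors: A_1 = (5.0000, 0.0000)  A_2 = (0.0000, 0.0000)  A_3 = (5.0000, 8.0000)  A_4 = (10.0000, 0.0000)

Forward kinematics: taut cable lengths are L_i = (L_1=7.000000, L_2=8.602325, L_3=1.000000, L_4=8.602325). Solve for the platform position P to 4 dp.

each cable: (A_i−P)·(A_i−P) = L_i²; let c_i = ‖A_i‖²−L_i²
c_1 = 25.0000+0.0000−49.0000 = -24.0000
row 1: 10.0000x + 0.0000y = 50.0000  (c_2=-74.0000)
row 2: 0.0000x − 16.0000y = -112.0000  (c_3=88.0000)
row 3: -10.0000x + 0.0000y = -50.0000  (c_4=26.0000)
Cramer on rows 1–2 → x = 5.0000, y = 7.0000
check cable 4: ‖A_4−P‖² = 74.0000 ≈ L_4² = 74.0000 ✓

(5.0000, 7.0000)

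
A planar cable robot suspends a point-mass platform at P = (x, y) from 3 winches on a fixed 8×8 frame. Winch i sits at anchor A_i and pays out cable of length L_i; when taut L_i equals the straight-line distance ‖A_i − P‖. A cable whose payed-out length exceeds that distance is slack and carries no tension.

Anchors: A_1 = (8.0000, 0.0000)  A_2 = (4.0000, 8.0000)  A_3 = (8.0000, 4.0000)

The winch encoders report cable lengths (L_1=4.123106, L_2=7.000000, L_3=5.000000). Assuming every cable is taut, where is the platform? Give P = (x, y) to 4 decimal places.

each cable: (A_i−P)·(A_i−P) = L_i²; let q_i = ‖A_i‖²−L_i²
q_1 = 64.0000+0.0000−17.0000 = 47.0000
row 1: 8.0000x − 16.0000y = 16.0000  (q_2=31.0000)
row 2: 0.0000x − 8.0000y = -8.0000  (q_3=55.0000)
Cramer on rows 1–2 → x = 4.0000, y = 1.0000

(4.0000, 1.0000)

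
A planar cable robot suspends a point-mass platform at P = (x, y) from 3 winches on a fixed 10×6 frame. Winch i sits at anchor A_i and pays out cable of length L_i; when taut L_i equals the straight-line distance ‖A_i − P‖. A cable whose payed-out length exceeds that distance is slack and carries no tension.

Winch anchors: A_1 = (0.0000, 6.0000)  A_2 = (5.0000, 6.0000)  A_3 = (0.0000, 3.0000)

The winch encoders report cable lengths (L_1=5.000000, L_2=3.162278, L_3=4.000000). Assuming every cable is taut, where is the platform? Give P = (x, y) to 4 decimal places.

(4.0000, 3.0000)

each cable: (A_i−P)·(A_i−P) = L_i²; let k_i = ‖A_i‖²−L_i²
k_1 = 0.0000+36.0000−25.0000 = 11.0000
row 1: -10.0000x + 0.0000y = -40.0000  (k_2=51.0000)
row 2: 0.0000x + 6.0000y = 18.0000  (k_3=-7.0000)
Cramer on rows 1–2 → x = 4.0000, y = 3.0000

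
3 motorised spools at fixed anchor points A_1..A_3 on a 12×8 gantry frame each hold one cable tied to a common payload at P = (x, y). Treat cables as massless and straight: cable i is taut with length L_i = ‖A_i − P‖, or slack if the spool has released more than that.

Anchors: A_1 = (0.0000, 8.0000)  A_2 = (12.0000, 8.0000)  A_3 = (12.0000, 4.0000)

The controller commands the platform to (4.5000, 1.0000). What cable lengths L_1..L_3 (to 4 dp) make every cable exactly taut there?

L_1: Δ = A_1−P = (-4.5000, 7.0000) → ‖Δ‖ = √69.2500 = 8.3217
L_2: Δ = A_2−P = (7.5000, 7.0000) → ‖Δ‖ = √105.2500 = 10.2591
L_3: Δ = A_3−P = (7.5000, 3.0000) → ‖Δ‖ = √65.2500 = 8.0777

(8.3217, 10.2591, 8.0777)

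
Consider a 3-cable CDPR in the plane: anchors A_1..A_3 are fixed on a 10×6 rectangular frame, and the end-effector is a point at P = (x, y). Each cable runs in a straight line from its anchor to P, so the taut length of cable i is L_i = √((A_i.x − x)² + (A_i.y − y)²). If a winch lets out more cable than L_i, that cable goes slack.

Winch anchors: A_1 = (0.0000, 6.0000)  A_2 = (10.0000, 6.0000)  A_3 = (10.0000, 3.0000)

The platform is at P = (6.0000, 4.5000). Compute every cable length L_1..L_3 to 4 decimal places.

(6.1847, 4.2720, 4.2720)

cable 1: Δx=-6.0000, Δy=1.5000; L_1 = √(Δx²+Δy²) = 6.1847
cable 2: Δx=4.0000, Δy=1.5000; L_2 = √(Δx²+Δy²) = 4.2720
cable 3: Δx=4.0000, Δy=-1.5000; L_3 = √(Δx²+Δy²) = 4.2720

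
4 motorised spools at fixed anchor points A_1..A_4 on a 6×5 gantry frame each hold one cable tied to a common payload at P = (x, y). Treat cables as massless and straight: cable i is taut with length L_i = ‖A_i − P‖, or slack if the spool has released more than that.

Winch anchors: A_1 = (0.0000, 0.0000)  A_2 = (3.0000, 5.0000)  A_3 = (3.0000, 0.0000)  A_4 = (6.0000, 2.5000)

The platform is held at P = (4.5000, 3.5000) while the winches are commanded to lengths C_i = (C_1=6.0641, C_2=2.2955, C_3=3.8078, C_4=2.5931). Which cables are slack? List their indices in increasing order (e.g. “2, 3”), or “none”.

1, 2, 4

cable 1: L_1 = ‖A_1−P‖ = 5.7009;  C_1 = 6.0641 → slack
cable 2: L_2 = ‖A_2−P‖ = 2.1213;  C_2 = 2.2955 → slack
cable 3: L_3 = ‖A_3−P‖ = 3.8079;  C_3 = 3.8078 → taut
cable 4: L_4 = ‖A_4−P‖ = 1.8028;  C_4 = 2.5931 → slack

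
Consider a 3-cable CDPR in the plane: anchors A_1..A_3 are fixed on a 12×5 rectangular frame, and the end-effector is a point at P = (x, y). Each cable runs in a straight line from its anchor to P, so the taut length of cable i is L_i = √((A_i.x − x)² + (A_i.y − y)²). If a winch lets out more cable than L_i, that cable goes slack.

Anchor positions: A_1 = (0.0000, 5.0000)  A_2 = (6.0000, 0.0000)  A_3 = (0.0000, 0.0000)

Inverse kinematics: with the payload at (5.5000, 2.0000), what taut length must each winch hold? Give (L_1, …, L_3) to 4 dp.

(6.2650, 2.0616, 5.8523)

L_1 = √((0.0000−5.5000)² + (5.0000−2.0000)²) = 6.2650
L_2 = √((6.0000−5.5000)² + (0.0000−2.0000)²) = 2.0616
L_3 = √((0.0000−5.5000)² + (0.0000−2.0000)²) = 5.8523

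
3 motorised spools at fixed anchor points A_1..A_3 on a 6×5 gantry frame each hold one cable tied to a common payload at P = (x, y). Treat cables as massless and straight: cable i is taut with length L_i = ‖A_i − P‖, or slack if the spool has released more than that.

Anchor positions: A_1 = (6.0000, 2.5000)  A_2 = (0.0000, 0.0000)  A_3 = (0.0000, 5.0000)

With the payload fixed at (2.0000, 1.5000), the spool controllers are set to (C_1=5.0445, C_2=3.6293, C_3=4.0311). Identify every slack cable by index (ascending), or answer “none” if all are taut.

1, 2

i=1: geometric 4.1231 vs commanded 5.0445 ⇒ slack
i=2: geometric 2.5000 vs commanded 3.6293 ⇒ slack
i=3: geometric 4.0311 vs commanded 4.0311 ⇒ taut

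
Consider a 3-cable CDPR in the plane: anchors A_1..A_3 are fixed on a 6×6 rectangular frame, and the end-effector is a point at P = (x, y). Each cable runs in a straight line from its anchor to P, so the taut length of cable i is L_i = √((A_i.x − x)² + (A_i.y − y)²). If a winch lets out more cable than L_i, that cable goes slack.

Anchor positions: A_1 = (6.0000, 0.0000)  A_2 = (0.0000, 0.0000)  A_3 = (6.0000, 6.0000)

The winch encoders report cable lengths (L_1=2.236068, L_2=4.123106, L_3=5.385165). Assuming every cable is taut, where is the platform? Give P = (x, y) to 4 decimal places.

(4.0000, 1.0000)

expand ‖A_i−P‖²=L_i² and subtract eq 1 (q_i ≔ ‖A_i‖²−L_i²)
q_1 = 36.0000+0.0000−5.0000 = 31.0000
eq1−eq2 → [12.0000  0.0000]·P = 48.0000
eq1−eq3 → [0.0000  -12.0000]·P = -12.0000
2×2 solve → P = (4.0000, 1.0000)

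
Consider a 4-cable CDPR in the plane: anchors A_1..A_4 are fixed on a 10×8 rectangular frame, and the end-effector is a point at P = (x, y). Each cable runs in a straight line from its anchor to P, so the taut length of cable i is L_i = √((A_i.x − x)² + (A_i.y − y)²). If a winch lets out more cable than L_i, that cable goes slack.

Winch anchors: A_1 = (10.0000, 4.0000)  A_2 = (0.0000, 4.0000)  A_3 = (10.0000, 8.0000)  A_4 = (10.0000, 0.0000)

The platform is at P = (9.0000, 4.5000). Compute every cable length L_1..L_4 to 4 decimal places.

(1.1180, 9.0139, 3.6401, 4.6098)

cable 1: Δx=1.0000, Δy=-0.5000; L_1 = √(Δx²+Δy²) = 1.1180
cable 2: Δx=-9.0000, Δy=-0.5000; L_2 = √(Δx²+Δy²) = 9.0139
cable 3: Δx=1.0000, Δy=3.5000; L_3 = √(Δx²+Δy²) = 3.6401
cable 4: Δx=1.0000, Δy=-4.5000; L_4 = √(Δx²+Δy²) = 4.6098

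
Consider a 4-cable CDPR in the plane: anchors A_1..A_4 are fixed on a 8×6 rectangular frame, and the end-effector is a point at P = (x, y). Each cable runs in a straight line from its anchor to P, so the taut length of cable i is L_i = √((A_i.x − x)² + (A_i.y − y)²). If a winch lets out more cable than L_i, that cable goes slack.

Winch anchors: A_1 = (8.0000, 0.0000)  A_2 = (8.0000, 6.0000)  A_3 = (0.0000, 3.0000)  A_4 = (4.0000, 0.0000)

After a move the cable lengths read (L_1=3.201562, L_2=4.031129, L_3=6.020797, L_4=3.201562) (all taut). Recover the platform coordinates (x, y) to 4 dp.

expand ‖A_i−P‖²=L_i² and subtract eq 1 (k_i ≔ ‖A_i‖²−L_i²)
k_1 = 64.0000+0.0000−10.2500 = 53.7500
eq1−eq2 → [0.0000  -12.0000]·P = -30.0000
eq1−eq3 → [16.0000  -6.0000]·P = 81.0000
eq1−eq4 → [8.0000  0.0000]·P = 48.0000
2×2 solve → P = (6.0000, 2.5000)
check cable 4: ‖A_4−P‖² = 10.2500 ≈ L_4² = 10.2500 ✓

(6.0000, 2.5000)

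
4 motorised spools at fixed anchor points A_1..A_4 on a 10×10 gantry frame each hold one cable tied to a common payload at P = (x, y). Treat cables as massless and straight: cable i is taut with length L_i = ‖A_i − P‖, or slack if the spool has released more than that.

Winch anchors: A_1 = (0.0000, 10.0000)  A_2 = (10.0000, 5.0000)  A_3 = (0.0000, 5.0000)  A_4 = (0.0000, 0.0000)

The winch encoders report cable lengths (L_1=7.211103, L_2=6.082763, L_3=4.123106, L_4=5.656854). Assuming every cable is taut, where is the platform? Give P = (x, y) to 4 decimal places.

(4.0000, 4.0000)

circle eqns → linear via eq_j − eq_1; set c_j = A_j·A_j − L_j²
c_1 = 0.0000+100.0000−52.0000 = 48.0000
-20.0000·x + 10.0000·y = c_1−c_2 = -40.0000
0.0000·x + 10.0000·y = c_1−c_3 = 40.0000
0.0000·x + 20.0000·y = c_1−c_4 = 80.0000
solve first two rows → x=4.0000, y=4.0000
check cable 4: ‖A_4−P‖² = 32.0000 ≈ L_4² = 32.0000 ✓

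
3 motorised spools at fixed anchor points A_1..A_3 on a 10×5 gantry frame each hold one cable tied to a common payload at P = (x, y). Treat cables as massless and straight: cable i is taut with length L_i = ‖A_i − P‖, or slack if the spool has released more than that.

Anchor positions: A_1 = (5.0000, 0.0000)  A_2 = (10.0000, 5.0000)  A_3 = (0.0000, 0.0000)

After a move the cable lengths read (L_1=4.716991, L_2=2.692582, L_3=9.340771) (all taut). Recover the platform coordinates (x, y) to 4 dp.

circle eqns → linear via eq_j − eq_1; set q_j = A_j·A_j − L_j²
q_1 = 25.0000+0.0000−22.2500 = 2.7500
-10.0000·x − 10.0000·y = q_1−q_2 = -115.0000
10.0000·x + 0.0000·y = q_1−q_3 = 90.0000
solve first two rows → x=9.0000, y=2.5000

(9.0000, 2.5000)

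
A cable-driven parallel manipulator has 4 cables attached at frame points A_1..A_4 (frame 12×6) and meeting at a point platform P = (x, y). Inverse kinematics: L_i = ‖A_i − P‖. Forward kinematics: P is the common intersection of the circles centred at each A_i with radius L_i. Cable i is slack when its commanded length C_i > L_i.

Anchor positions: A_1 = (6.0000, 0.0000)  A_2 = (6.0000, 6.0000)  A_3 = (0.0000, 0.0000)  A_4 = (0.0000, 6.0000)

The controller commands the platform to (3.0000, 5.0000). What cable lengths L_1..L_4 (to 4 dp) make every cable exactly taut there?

L_1 = √((6.0000−3.0000)² + (0.0000−5.0000)²) = 5.8310
L_2 = √((6.0000−3.0000)² + (6.0000−5.0000)²) = 3.1623
L_3 = √((0.0000−3.0000)² + (0.0000−5.0000)²) = 5.8310
L_4 = √((0.0000−3.0000)² + (6.0000−5.0000)²) = 3.1623

(5.8310, 3.1623, 5.8310, 3.1623)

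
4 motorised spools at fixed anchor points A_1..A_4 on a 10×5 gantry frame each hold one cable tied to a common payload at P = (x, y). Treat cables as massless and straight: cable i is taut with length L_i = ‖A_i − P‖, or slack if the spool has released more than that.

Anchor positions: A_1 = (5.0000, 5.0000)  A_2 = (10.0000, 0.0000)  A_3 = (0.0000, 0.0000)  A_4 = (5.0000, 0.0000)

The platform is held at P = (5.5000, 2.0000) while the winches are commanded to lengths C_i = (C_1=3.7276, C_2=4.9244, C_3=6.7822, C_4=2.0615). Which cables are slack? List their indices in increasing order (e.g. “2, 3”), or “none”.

1, 3

i=1: geometric 3.0414 vs commanded 3.7276 ⇒ slack
i=2: geometric 4.9244 vs commanded 4.9244 ⇒ taut
i=3: geometric 5.8523 vs commanded 6.7822 ⇒ slack
i=4: geometric 2.0616 vs commanded 2.0615 ⇒ taut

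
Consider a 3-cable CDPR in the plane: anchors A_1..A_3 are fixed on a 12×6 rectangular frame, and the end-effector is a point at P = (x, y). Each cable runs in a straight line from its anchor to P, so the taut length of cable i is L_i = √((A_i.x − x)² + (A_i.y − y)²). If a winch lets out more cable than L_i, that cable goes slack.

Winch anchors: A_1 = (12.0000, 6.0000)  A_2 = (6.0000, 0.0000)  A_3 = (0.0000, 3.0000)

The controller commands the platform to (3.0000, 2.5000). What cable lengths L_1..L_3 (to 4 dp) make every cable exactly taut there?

cable 1: Δx=9.0000, Δy=3.5000; L_1 = √(Δx²+Δy²) = 9.6566
cable 2: Δx=3.0000, Δy=-2.5000; L_2 = √(Δx²+Δy²) = 3.9051
cable 3: Δx=-3.0000, Δy=0.5000; L_3 = √(Δx²+Δy²) = 3.0414

(9.6566, 3.9051, 3.0414)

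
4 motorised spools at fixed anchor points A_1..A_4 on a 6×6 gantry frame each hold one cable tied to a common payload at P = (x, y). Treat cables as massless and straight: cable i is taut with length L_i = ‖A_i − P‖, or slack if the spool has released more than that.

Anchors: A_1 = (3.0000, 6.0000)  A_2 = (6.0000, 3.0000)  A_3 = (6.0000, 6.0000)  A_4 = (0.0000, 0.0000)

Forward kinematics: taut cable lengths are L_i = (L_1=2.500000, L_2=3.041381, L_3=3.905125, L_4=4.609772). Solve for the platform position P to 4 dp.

each cable: (A_i−P)·(A_i−P) = L_i²; let c_i = ‖A_i‖²−L_i²
c_1 = 9.0000+36.0000−6.2500 = 38.7500
row 1: -6.0000x + 6.0000y = 3.0000  (c_2=35.7500)
row 2: -6.0000x + 0.0000y = -18.0000  (c_3=56.7500)
row 3: 6.0000x + 12.0000y = 60.0000  (c_4=-21.2500)
Cramer on rows 1–2 → x = 3.0000, y = 3.5000
check cable 4: ‖A_4−P‖² = 21.2500 ≈ L_4² = 21.2500 ✓

(3.0000, 3.5000)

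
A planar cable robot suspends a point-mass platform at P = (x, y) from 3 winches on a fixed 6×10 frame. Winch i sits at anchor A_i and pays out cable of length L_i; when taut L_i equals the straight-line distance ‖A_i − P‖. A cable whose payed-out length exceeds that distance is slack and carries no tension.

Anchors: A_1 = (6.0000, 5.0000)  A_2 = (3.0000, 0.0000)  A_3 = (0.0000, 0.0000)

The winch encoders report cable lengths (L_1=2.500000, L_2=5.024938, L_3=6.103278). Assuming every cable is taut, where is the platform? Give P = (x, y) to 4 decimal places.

(3.5000, 5.0000)

circle eqns → linear via eq_j − eq_1; set k_j = A_j·A_j − L_j²
k_1 = 36.0000+25.0000−6.2500 = 54.7500
6.0000·x + 10.0000·y = k_1−k_2 = 71.0000
12.0000·x + 10.0000·y = k_1−k_3 = 92.0000
solve first two rows → x=3.5000, y=5.0000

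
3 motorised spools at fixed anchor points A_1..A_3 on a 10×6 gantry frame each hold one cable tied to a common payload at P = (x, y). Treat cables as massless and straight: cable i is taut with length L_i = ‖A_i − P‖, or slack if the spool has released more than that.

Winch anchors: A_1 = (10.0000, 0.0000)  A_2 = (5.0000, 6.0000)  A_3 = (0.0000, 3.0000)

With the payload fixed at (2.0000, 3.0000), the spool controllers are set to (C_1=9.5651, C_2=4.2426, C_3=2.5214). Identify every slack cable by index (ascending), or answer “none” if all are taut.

1, 3

cable 1: L_1 = ‖A_1−P‖ = 8.5440;  C_1 = 9.5651 → slack
cable 2: L_2 = ‖A_2−P‖ = 4.2426;  C_2 = 4.2426 → taut
cable 3: L_3 = ‖A_3−P‖ = 2.0000;  C_3 = 2.5214 → slack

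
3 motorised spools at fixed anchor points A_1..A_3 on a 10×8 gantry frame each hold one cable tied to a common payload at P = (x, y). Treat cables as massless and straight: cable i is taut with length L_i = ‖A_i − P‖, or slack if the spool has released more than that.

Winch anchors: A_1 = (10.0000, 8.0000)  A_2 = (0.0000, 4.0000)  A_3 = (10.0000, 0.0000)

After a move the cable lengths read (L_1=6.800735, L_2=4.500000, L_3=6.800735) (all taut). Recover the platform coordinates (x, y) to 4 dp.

expand ‖A_i−P‖²=L_i² and subtract eq 1 (c_i ≔ ‖A_i‖²−L_i²)
c_1 = 100.0000+64.0000−46.2500 = 117.7500
eq1−eq2 → [20.0000  8.0000]·P = 122.0000
eq1−eq3 → [0.0000  16.0000]·P = 64.0000
2×2 solve → P = (4.5000, 4.0000)

(4.5000, 4.0000)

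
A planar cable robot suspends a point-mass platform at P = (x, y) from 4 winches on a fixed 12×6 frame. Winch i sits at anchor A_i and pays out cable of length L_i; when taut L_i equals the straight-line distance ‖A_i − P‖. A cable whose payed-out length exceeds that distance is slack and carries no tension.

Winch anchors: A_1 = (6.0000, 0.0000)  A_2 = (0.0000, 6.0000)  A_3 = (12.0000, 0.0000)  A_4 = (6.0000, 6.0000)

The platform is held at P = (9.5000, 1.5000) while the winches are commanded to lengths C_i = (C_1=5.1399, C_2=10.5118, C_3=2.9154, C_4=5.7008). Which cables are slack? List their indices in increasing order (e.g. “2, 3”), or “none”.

1

i=1: geometric 3.8079 vs commanded 5.1399 ⇒ slack
i=2: geometric 10.5119 vs commanded 10.5118 ⇒ taut
i=3: geometric 2.9155 vs commanded 2.9154 ⇒ taut
i=4: geometric 5.7009 vs commanded 5.7008 ⇒ taut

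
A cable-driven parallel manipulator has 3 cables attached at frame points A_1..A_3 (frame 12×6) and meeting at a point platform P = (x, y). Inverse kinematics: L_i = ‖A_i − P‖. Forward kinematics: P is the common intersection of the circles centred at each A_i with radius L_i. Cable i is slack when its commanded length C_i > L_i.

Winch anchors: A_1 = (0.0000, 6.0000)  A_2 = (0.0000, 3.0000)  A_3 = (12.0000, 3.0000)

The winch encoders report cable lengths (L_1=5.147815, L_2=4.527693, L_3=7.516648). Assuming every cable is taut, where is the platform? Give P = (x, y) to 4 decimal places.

(4.5000, 3.5000)

each cable: (A_i−P)·(A_i−P) = L_i²; let k_i = ‖A_i‖²−L_i²
k_1 = 0.0000+36.0000−26.5000 = 9.5000
row 1: 0.0000x + 6.0000y = 21.0000  (k_2=-11.5000)
row 2: -24.0000x + 6.0000y = -87.0000  (k_3=96.5000)
Cramer on rows 1–2 → x = 4.5000, y = 3.5000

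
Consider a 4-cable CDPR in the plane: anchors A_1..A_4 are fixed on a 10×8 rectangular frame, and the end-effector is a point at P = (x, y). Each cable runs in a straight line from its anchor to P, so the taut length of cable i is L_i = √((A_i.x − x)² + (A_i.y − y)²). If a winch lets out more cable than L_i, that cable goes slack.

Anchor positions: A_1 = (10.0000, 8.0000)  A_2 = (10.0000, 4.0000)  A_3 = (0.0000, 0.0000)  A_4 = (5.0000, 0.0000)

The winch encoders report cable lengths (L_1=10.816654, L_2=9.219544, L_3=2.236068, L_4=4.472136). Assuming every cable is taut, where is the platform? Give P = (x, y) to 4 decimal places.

(1.0000, 2.0000)

expand ‖A_i−P‖²=L_i² and subtract eq 1 (k_i ≔ ‖A_i‖²−L_i²)
k_1 = 100.0000+64.0000−117.0000 = 47.0000
eq1−eq2 → [0.0000  8.0000]·P = 16.0000
eq1−eq3 → [20.0000  16.0000]·P = 52.0000
eq1−eq4 → [10.0000  16.0000]·P = 42.0000
2×2 solve → P = (1.0000, 2.0000)
check cable 4: ‖A_4−P‖² = 20.0000 ≈ L_4² = 20.0000 ✓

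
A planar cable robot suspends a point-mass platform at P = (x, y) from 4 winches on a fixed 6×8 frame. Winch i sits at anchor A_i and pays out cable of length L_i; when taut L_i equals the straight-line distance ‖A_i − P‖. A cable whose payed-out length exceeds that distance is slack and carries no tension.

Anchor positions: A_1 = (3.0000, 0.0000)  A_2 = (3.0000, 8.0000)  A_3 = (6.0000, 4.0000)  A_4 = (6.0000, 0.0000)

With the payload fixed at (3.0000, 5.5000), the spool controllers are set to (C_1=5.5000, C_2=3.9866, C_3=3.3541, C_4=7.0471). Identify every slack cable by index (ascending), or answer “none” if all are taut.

i=1: geometric 5.5000 vs commanded 5.5000 ⇒ taut
i=2: geometric 2.5000 vs commanded 3.9866 ⇒ slack
i=3: geometric 3.3541 vs commanded 3.3541 ⇒ taut
i=4: geometric 6.2650 vs commanded 7.0471 ⇒ slack

2, 4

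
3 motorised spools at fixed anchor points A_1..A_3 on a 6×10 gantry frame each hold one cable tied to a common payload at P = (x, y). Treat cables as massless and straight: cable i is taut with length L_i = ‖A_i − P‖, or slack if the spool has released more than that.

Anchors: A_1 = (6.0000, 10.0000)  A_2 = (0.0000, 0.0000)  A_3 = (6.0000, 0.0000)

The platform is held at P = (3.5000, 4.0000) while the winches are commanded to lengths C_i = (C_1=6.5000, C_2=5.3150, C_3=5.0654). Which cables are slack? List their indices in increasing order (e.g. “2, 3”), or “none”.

cable 1: L_1 = ‖A_1−P‖ = 6.5000;  C_1 = 6.5000 → taut
cable 2: L_2 = ‖A_2−P‖ = 5.3151;  C_2 = 5.3150 → taut
cable 3: L_3 = ‖A_3−P‖ = 4.7170;  C_3 = 5.0654 → slack

3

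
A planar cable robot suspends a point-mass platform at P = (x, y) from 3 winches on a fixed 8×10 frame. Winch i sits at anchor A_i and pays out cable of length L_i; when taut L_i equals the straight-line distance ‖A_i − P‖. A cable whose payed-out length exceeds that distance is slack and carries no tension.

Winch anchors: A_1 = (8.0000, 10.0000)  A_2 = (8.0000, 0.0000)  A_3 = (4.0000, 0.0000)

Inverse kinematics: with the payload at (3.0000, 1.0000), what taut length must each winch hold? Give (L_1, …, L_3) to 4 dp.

L_1: Δ = A_1−P = (5.0000, 9.0000) → ‖Δ‖ = √106.0000 = 10.2956
L_2: Δ = A_2−P = (5.0000, -1.0000) → ‖Δ‖ = √26.0000 = 5.0990
L_3: Δ = A_3−P = (1.0000, -1.0000) → ‖Δ‖ = √2.0000 = 1.4142

(10.2956, 5.0990, 1.4142)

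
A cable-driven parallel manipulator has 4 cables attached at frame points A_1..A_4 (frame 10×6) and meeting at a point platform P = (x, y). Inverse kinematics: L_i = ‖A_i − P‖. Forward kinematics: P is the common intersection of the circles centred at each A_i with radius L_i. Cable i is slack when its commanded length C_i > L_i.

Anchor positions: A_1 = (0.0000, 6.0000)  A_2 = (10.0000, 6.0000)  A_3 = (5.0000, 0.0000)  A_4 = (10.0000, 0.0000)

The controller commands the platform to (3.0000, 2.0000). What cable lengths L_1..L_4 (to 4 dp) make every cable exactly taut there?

(5.0000, 8.0623, 2.8284, 7.2801)

L_1: Δ = A_1−P = (-3.0000, 4.0000) → ‖Δ‖ = √25.0000 = 5.0000
L_2: Δ = A_2−P = (7.0000, 4.0000) → ‖Δ‖ = √65.0000 = 8.0623
L_3: Δ = A_3−P = (2.0000, -2.0000) → ‖Δ‖ = √8.0000 = 2.8284
L_4: Δ = A_4−P = (7.0000, -2.0000) → ‖Δ‖ = √53.0000 = 7.2801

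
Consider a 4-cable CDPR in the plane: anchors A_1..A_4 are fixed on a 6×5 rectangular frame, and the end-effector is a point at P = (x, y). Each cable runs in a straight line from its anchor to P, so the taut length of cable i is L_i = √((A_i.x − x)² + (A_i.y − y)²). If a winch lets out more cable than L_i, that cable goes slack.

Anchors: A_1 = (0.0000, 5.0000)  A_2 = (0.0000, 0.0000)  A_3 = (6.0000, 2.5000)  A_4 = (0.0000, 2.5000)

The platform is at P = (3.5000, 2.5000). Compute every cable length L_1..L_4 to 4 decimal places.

(4.3012, 4.3012, 2.5000, 3.5000)

cable 1: Δx=-3.5000, Δy=2.5000; L_1 = √(Δx²+Δy²) = 4.3012
cable 2: Δx=-3.5000, Δy=-2.5000; L_2 = √(Δx²+Δy²) = 4.3012
cable 3: Δx=2.5000, Δy=0.0000; L_3 = √(Δx²+Δy²) = 2.5000
cable 4: Δx=-3.5000, Δy=0.0000; L_4 = √(Δx²+Δy²) = 3.5000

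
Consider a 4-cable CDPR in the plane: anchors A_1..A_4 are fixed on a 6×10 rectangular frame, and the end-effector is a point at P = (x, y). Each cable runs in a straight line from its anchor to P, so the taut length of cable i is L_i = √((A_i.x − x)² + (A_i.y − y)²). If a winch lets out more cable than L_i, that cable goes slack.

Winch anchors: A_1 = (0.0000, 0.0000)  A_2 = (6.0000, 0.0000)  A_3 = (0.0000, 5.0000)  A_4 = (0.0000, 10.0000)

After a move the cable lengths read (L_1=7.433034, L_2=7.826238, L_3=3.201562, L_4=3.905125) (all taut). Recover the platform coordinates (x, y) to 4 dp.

each cable: (A_i−P)·(A_i−P) = L_i²; let q_i = ‖A_i‖²−L_i²
q_1 = 0.0000+0.0000−55.2500 = -55.2500
row 1: -12.0000x + 0.0000y = -30.0000  (q_2=-25.2500)
row 2: 0.0000x − 10.0000y = -70.0000  (q_3=14.7500)
row 3: 0.0000x − 20.0000y = -140.0000  (q_4=84.7500)
Cramer on rows 1–2 → x = 2.5000, y = 7.0000
check cable 4: ‖A_4−P‖² = 15.2500 ≈ L_4² = 15.2500 ✓

(2.5000, 7.0000)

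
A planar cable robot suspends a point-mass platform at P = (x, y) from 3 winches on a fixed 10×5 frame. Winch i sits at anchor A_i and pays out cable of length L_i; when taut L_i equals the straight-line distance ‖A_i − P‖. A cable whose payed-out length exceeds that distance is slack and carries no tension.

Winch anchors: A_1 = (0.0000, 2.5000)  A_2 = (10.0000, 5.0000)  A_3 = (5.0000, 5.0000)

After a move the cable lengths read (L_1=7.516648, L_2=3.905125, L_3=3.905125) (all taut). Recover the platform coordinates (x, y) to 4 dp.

(7.5000, 2.0000)

each cable: (A_i−P)·(A_i−P) = L_i²; let k_i = ‖A_i‖²−L_i²
k_1 = 0.0000+6.2500−56.5000 = -50.2500
row 1: -20.0000x − 5.0000y = -160.0000  (k_2=109.7500)
row 2: -10.0000x − 5.0000y = -85.0000  (k_3=34.7500)
Cramer on rows 1–2 → x = 7.5000, y = 2.0000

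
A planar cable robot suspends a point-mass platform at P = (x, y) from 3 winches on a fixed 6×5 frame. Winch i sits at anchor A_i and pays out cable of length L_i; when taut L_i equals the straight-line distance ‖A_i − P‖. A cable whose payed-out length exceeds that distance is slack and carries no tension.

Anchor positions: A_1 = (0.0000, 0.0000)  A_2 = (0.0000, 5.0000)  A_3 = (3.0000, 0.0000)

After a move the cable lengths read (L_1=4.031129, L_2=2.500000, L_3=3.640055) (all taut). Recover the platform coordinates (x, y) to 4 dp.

(2.0000, 3.5000)

circle eqns → linear via eq_j − eq_1; set c_j = A_j·A_j − L_j²
c_1 = 0.0000+0.0000−16.2500 = -16.2500
0.0000·x − 10.0000·y = c_1−c_2 = -35.0000
-6.0000·x + 0.0000·y = c_1−c_3 = -12.0000
solve first two rows → x=2.0000, y=3.5000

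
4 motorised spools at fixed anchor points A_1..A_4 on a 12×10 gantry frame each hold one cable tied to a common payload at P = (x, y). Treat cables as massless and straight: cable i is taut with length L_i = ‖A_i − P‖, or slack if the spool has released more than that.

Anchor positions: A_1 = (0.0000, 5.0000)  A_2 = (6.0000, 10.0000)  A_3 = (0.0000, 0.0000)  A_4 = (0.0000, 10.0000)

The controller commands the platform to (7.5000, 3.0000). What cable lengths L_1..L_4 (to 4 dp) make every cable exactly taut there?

(7.7621, 7.1589, 8.0777, 10.2591)

cable 1: Δx=-7.5000, Δy=2.0000; L_1 = √(Δx²+Δy²) = 7.7621
cable 2: Δx=-1.5000, Δy=7.0000; L_2 = √(Δx²+Δy²) = 7.1589
cable 3: Δx=-7.5000, Δy=-3.0000; L_3 = √(Δx²+Δy²) = 8.0777
cable 4: Δx=-7.5000, Δy=7.0000; L_4 = √(Δx²+Δy²) = 10.2591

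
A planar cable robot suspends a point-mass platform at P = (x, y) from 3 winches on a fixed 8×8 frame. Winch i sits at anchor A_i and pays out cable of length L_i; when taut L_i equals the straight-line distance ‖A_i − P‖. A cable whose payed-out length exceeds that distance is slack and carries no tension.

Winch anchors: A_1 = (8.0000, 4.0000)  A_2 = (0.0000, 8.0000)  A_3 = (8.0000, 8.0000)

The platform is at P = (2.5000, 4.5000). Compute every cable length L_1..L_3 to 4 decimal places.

L_1: Δ = A_1−P = (5.5000, -0.5000) → ‖Δ‖ = √30.5000 = 5.5227
L_2: Δ = A_2−P = (-2.5000, 3.5000) → ‖Δ‖ = √18.5000 = 4.3012
L_3: Δ = A_3−P = (5.5000, 3.5000) → ‖Δ‖ = √42.5000 = 6.5192

(5.5227, 4.3012, 6.5192)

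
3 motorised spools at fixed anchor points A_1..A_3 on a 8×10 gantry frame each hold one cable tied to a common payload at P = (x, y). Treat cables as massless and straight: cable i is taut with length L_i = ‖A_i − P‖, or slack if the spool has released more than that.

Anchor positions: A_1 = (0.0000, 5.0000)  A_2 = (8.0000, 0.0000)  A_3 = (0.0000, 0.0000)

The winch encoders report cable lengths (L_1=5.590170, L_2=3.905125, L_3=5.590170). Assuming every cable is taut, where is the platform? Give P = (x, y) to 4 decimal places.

(5.0000, 2.5000)

expand ‖A_i−P‖²=L_i² and subtract eq 1 (k_i ≔ ‖A_i‖²−L_i²)
k_1 = 0.0000+25.0000−31.2500 = -6.2500
eq1−eq2 → [-16.0000  10.0000]·P = -55.0000
eq1−eq3 → [0.0000  10.0000]·P = 25.0000
2×2 solve → P = (5.0000, 2.5000)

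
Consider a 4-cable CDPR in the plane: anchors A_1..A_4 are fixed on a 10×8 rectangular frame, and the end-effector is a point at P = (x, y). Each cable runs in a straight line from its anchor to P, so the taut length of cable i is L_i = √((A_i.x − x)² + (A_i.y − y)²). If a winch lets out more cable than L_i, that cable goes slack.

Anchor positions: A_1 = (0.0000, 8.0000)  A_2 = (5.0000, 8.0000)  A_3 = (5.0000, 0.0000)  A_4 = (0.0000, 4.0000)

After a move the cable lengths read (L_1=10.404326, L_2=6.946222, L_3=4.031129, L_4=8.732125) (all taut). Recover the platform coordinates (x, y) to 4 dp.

circle eqns → linear via eq_j − eq_1; set q_j = A_j·A_j − L_j²
q_1 = 0.0000+64.0000−108.2500 = -44.2500
-10.0000·x + 0.0000·y = q_1−q_2 = -85.0000
-10.0000·x + 16.0000·y = q_1−q_3 = -53.0000
0.0000·x + 8.0000·y = q_1−q_4 = 16.0000
solve first two rows → x=8.5000, y=2.0000
check cable 4: ‖A_4−P‖² = 76.2500 ≈ L_4² = 76.2500 ✓

(8.5000, 2.0000)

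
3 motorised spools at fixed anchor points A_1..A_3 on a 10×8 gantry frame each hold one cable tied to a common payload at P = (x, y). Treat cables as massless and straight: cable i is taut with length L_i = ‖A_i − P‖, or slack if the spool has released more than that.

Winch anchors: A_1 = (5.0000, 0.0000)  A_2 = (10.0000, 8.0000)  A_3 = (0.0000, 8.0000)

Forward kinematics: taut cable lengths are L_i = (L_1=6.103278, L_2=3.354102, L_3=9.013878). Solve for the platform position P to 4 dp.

(8.5000, 5.0000)

expand ‖A_i−P‖²=L_i² and subtract eq 1 (c_i ≔ ‖A_i‖²−L_i²)
c_1 = 25.0000+0.0000−37.2500 = -12.2500
eq1−eq2 → [-10.0000  -16.0000]·P = -165.0000
eq1−eq3 → [10.0000  -16.0000]·P = 5.0000
2×2 solve → P = (8.5000, 5.0000)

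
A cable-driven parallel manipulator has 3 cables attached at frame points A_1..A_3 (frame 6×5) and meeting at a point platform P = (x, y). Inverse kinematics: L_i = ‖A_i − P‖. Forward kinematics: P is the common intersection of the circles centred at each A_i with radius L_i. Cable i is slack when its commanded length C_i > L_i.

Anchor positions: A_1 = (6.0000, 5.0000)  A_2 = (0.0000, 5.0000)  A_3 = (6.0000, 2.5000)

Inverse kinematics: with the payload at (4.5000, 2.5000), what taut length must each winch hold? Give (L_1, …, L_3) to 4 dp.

(2.9155, 5.1478, 1.5000)

cable 1: Δx=1.5000, Δy=2.5000; L_1 = √(Δx²+Δy²) = 2.9155
cable 2: Δx=-4.5000, Δy=2.5000; L_2 = √(Δx²+Δy²) = 5.1478
cable 3: Δx=1.5000, Δy=0.0000; L_3 = √(Δx²+Δy²) = 1.5000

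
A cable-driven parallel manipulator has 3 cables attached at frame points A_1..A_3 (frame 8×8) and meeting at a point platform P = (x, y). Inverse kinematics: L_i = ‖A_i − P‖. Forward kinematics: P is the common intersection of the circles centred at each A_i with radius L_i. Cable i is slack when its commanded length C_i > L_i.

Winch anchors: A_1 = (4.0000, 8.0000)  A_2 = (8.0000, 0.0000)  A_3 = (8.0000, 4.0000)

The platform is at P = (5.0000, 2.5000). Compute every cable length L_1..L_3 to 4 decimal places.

L_1 = √((4.0000−5.0000)² + (8.0000−2.5000)²) = 5.5902
L_2 = √((8.0000−5.0000)² + (0.0000−2.5000)²) = 3.9051
L_3 = √((8.0000−5.0000)² + (4.0000−2.5000)²) = 3.3541

(5.5902, 3.9051, 3.3541)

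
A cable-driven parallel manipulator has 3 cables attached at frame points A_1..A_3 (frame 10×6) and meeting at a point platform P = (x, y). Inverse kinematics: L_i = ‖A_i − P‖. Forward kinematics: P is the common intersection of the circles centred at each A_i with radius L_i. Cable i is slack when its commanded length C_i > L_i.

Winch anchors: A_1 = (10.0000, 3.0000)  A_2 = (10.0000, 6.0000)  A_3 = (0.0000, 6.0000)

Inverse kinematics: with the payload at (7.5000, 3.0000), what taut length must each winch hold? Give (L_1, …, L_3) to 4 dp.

(2.5000, 3.9051, 8.0777)

L_1: Δ = A_1−P = (2.5000, 0.0000) → ‖Δ‖ = √6.2500 = 2.5000
L_2: Δ = A_2−P = (2.5000, 3.0000) → ‖Δ‖ = √15.2500 = 3.9051
L_3: Δ = A_3−P = (-7.5000, 3.0000) → ‖Δ‖ = √65.2500 = 8.0777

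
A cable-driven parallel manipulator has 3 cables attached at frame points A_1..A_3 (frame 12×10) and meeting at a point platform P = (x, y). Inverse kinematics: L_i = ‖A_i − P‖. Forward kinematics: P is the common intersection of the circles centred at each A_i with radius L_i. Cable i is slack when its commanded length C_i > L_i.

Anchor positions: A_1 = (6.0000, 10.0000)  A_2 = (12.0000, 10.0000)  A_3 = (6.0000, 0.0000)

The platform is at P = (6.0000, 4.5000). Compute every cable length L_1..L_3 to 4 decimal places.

(5.5000, 8.1394, 4.5000)

L_1 = √((6.0000−6.0000)² + (10.0000−4.5000)²) = 5.5000
L_2 = √((12.0000−6.0000)² + (10.0000−4.5000)²) = 8.1394
L_3 = √((6.0000−6.0000)² + (0.0000−4.5000)²) = 4.5000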